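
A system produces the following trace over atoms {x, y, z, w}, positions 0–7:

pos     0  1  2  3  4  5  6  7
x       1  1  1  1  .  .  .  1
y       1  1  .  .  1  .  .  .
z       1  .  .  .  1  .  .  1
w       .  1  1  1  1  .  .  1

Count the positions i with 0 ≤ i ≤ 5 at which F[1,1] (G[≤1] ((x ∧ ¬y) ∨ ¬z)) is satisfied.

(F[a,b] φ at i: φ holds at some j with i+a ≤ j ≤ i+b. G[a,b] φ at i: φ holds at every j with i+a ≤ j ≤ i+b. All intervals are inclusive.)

4

Evaluate at each i in [0,5]:
  i=0: ✓ (witness j=1)
  i=1: ✓ (witness j=2)
  i=2: ✗ (none in [3,3])
  i=3: ✗ (none in [4,4])
  i=4: ✓ (witness j=5)
  i=5: ✓ (witness j=6)
Positions where it holds: {0, 1, 4, 5} → 4.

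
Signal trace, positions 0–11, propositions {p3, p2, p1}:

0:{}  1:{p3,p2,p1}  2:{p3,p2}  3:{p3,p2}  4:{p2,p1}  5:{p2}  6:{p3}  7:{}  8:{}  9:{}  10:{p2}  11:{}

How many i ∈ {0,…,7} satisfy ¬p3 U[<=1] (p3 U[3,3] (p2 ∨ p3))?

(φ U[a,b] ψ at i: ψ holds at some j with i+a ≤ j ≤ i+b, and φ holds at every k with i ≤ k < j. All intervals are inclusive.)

Evaluate at each i in [0,7]:
  i=0: ✓ (rhs at j=1; lhs holds on [0,0])
  i=1: ✓ (rhs at j=1)
  i=2: ✗ (no rhs in [2,3])
  i=3: ✗ (no rhs in [3,4])
  i=4: ✗ (no rhs in [4,5])
  i=5: ✗ (no rhs in [5,6])
  i=6: ✗ (no rhs in [6,7])
  i=7: ✗ (no rhs in [7,8])
Positions where it holds: {0, 1} → 2.

2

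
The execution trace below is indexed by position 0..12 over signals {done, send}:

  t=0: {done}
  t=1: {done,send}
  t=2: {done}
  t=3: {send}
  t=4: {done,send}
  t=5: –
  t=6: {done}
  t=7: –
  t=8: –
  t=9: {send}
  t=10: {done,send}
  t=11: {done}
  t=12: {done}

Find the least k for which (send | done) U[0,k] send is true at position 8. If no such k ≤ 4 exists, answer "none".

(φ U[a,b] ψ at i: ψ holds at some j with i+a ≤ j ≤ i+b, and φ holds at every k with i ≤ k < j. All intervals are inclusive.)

none

Need earliest j ≥ 8 with send, and (send | done) at every k in [8,j-1].
  j=8: rhs fails.
  j=9: rhs holds but lhs fails at k=8.
  j=10: rhs holds but lhs fails at k=8.
  j=11: rhs fails.
  j=12: rhs fails.
No witness within the range → none.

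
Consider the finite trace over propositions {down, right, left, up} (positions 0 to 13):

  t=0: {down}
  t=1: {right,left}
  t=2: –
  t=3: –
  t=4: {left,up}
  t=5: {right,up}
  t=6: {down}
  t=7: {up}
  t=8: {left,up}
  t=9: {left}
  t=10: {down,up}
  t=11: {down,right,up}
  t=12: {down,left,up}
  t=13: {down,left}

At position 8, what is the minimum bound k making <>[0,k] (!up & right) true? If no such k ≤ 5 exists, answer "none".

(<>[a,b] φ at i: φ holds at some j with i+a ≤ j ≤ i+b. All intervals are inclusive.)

Scan j = 8,9,… for (!up & right):
  j=8: fails
  j=9: fails
  j=10: fails
  j=11: fails
  j=12: fails
  j=13: fails
No j in [8,13] satisfies it → none.

none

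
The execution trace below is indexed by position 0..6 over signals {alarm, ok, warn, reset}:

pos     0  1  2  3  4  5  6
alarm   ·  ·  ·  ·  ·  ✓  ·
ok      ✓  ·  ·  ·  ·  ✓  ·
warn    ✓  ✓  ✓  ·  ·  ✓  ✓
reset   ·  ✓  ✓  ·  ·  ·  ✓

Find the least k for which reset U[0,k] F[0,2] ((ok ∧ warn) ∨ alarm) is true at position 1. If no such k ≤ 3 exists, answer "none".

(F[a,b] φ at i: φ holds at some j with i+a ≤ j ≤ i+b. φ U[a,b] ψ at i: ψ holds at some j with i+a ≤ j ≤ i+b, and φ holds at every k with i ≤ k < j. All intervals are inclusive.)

Need earliest j ≥ 1 with F[0,2] ((ok ∧ warn) ∨ alarm), and reset at every k in [1,j-1].
  j=1: rhs fails.
  j=2: rhs fails.
  j=3: rhs holds; lhs holds on [1,2]. k = 2.

2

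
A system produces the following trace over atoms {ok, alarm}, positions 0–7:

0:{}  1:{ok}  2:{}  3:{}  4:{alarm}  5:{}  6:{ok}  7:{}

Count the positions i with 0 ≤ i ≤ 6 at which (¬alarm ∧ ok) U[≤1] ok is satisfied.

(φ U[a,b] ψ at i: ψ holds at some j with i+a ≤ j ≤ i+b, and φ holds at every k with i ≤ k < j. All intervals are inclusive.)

Evaluate at each i in [0,6]:
  i=0: ✗ (lhs fails at k=0 before rhs at j=1)
  i=1: ✓ (rhs at j=1)
  i=2: ✗ (no rhs in [2,3])
  i=3: ✗ (no rhs in [3,4])
  i=4: ✗ (no rhs in [4,5])
  i=5: ✗ (lhs fails at k=5 before rhs at j=6)
  i=6: ✓ (rhs at j=6)
Positions where it holds: {1, 6} → 2.

2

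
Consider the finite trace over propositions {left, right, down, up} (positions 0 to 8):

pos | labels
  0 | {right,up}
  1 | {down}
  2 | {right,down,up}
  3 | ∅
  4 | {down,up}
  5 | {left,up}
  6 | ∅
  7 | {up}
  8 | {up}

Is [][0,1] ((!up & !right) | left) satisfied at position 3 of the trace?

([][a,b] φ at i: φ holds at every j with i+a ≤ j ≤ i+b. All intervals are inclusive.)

Check ((!up & !right) | left) at every j in [3,4]:
  j=3: true
  j=4: false
Fails at j=4 → formula fails.

False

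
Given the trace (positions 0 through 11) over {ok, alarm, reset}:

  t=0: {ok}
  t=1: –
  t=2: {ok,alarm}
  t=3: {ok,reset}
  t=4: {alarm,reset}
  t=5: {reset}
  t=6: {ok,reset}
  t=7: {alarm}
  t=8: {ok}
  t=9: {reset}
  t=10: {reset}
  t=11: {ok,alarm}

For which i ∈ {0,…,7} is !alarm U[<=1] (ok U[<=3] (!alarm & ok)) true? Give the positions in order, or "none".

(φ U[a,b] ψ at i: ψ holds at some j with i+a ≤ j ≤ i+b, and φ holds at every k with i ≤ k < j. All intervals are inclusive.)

Evaluate at each i in [0,7]:
  i=0: ✓ (rhs at j=0)
  i=1: ✓ (rhs at j=2; lhs holds on [1,1])
  i=2: ✓ (rhs at j=2)
  i=3: ✓ (rhs at j=3)
  i=4: ✗ (no rhs in [4,5])
  i=5: ✓ (rhs at j=6; lhs holds on [5,5])
  i=6: ✓ (rhs at j=6)
  i=7: ✗ (lhs fails at k=7 before rhs at j=8)

0, 1, 2, 3, 5, 6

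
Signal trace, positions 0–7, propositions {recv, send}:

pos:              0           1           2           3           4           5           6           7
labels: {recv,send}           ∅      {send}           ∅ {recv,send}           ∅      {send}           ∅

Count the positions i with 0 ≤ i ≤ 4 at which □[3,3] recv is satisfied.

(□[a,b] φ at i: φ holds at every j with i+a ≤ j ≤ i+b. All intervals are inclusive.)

1

Evaluate at each i in [0,4]:
  i=0: ✗ (fails at j=3)
  i=1: ✓ (all of [4,4])
  i=2: ✗ (fails at j=5)
  i=3: ✗ (fails at j=6)
  i=4: ✗ (fails at j=7)
Positions where it holds: {1} → 1.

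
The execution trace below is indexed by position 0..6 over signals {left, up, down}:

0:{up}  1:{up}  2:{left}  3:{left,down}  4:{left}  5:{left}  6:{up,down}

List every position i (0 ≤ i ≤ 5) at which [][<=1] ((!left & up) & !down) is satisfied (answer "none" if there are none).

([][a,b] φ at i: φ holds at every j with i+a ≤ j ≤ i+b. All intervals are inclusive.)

0

Evaluate at each i in [0,5]:
  i=0: ✓ (all of [0,1])
  i=1: ✗ (fails at j=2)
  i=2: ✗ (fails at j=2)
  i=3: ✗ (fails at j=3)
  i=4: ✗ (fails at j=4)
  i=5: ✗ (fails at j=5)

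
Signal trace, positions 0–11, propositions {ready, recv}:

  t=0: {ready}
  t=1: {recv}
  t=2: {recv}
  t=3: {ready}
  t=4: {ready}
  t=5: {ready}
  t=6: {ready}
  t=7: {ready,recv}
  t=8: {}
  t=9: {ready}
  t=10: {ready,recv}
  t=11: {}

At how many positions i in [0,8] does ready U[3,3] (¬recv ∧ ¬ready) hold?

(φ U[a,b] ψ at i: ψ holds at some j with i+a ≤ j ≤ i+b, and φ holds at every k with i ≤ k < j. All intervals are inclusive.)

1

Evaluate at each i in [0,8]:
  i=0: ✗ (no rhs in [3,3])
  i=1: ✗ (no rhs in [4,4])
  i=2: ✗ (no rhs in [5,5])
  i=3: ✗ (no rhs in [6,6])
  i=4: ✗ (no rhs in [7,7])
  i=5: ✓ (rhs at j=8; lhs holds on [5,7])
  i=6: ✗ (no rhs in [9,9])
  i=7: ✗ (no rhs in [10,10])
  i=8: ✗ (lhs fails at k=8 before rhs at j=11)
Positions where it holds: {5} → 1.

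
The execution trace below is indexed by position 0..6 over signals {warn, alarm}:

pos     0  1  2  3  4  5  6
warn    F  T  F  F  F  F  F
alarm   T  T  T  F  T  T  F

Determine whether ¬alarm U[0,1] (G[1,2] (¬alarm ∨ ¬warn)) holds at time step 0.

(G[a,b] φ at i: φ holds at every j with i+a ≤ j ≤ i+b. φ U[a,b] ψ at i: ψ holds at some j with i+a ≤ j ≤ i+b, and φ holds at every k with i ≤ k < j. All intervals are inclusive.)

Need some j in [0,1] with G[1,2] (¬alarm ∨ ¬warn), and ¬alarm at every k in [0,j-1].
  j=0: G[1,2] (¬alarm ∨ ¬warn) — fails at 1.
  j=1: G[1,2] (¬alarm ∨ ¬warn) holds, but ¬alarm fails at k=0 → not this j.
No j in the window works → until fails.

No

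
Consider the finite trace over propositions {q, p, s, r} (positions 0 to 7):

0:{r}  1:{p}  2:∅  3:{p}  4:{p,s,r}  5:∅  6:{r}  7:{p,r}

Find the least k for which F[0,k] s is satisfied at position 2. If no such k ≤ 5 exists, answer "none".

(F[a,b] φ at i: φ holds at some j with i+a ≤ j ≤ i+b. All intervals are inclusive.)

2

Scan j = 2,3,… for s:
  j=2: fails
  j=3: fails
  j=4: holds
First hit at j=4, so smallest k = 4-2 = 2.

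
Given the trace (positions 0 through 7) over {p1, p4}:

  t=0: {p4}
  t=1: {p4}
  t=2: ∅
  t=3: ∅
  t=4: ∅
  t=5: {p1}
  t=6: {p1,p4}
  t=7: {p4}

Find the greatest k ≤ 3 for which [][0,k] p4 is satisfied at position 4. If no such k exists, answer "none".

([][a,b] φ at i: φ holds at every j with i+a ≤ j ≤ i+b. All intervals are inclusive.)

none

p4 must hold from j=4 onward; find where it first fails.
  j=4: fails → no k works.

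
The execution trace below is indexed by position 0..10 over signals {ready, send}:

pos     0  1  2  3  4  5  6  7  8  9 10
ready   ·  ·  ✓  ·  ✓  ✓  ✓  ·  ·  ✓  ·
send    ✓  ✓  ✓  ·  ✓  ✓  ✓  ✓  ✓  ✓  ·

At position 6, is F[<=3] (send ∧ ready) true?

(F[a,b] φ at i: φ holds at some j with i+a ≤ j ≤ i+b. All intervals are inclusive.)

Check (send ∧ ready) at each j in [6,9]:
  j=6: true
  j=7: false
  j=8: false
  j=9: true
Found at j=6 → formula holds.

Yes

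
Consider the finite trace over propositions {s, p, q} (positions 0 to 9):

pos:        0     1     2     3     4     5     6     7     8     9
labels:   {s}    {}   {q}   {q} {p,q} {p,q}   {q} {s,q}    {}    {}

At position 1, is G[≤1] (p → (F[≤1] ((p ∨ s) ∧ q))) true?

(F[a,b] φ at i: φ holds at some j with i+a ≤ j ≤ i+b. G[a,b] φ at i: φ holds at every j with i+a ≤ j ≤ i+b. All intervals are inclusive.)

Check (p → (F[≤1] ((p ∨ s) ∧ q))) at every j in [1,2]:
  j=1: antecedent false → ✓
  j=2: antecedent false → ✓
All positions satisfy it → formula holds.

Yes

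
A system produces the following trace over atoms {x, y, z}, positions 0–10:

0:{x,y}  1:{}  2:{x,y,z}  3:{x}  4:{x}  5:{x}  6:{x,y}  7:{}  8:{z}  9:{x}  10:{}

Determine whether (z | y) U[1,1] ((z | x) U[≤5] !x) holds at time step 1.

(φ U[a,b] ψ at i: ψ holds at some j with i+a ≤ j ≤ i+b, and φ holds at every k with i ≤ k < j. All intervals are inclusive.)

No

Need some j in [2,2] with ((z | x) U[≤5] !x), and (z | y) at every k in [1,j-1].
  j=2: ((z | x) U[≤5] !x) holds, but (z | y) fails at k=1 → not this j.
No j in the window works → until fails.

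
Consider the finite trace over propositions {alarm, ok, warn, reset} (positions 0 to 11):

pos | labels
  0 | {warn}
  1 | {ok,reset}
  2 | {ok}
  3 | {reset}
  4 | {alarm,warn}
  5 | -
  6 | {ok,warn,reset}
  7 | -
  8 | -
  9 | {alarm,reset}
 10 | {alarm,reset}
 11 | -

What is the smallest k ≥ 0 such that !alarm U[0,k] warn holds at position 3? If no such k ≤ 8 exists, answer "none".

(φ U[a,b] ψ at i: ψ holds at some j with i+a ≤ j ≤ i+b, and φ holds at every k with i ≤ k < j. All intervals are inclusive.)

1

Need earliest j ≥ 3 with warn, and !alarm at every k in [3,j-1].
  j=3: rhs fails.
  j=4: rhs holds; lhs holds on [3,3]. k = 1.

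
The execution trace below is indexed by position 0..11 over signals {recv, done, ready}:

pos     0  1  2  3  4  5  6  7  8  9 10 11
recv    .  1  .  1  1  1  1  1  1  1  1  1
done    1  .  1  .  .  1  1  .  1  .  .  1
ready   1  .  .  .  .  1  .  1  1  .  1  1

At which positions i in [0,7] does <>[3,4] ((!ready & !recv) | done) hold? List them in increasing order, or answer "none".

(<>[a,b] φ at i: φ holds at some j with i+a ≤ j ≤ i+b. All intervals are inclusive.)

1, 2, 3, 4, 5, 7

Evaluate at each i in [0,7]:
  i=0: ✗ (none in [3,4])
  i=1: ✓ (witness j=5)
  i=2: ✓ (witness j=5)
  i=3: ✓ (witness j=6)
  i=4: ✓ (witness j=8)
  i=5: ✓ (witness j=8)
  i=6: ✗ (none in [9,10])
  i=7: ✓ (witness j=11)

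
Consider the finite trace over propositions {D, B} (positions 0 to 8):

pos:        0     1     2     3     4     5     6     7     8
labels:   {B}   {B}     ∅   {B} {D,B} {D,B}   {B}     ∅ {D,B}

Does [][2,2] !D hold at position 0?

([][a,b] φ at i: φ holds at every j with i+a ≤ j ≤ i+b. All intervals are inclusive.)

Check !D at every j in [2,2]:
  j=2: true
All positions satisfy it → formula holds.

Holds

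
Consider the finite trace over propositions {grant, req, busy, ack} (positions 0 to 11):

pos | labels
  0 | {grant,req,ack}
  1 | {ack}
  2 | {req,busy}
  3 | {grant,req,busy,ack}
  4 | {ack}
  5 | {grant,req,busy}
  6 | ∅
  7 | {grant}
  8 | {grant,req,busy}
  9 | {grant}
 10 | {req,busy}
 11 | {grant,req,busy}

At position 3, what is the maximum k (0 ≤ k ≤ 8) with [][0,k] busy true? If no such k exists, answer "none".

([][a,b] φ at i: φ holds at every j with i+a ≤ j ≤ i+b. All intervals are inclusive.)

0

busy must hold from j=3 onward; find where it first fails.
  j=3: holds
  j=4: fails
Holds on [3,3], so largest k = 0.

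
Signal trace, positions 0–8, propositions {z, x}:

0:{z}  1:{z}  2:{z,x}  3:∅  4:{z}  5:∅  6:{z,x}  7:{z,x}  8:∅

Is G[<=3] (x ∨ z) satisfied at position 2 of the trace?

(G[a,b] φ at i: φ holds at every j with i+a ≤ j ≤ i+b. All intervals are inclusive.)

Check (x ∨ z) at every j in [2,5]:
  j=2: true
  j=3: false
  j=4: true
  j=5: false
Fails at j=3 → formula fails.

No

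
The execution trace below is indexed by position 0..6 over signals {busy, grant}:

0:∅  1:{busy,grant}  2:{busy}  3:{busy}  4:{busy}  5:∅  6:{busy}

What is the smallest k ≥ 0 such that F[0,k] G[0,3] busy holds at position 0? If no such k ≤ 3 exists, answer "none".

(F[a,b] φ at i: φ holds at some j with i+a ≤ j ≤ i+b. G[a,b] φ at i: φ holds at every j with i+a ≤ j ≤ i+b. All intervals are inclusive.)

Scan j = 0,1,… for G[0,3] busy:
  j=0: fails
  j=1: holds
First hit at j=1, so smallest k = 1-0 = 1.

1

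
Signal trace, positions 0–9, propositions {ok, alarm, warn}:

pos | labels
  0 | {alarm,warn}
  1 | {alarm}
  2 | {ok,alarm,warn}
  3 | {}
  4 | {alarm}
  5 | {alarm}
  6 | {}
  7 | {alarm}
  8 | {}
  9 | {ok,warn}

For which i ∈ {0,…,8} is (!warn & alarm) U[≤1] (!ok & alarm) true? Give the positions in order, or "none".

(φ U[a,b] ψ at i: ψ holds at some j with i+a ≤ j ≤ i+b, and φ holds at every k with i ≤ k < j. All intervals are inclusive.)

Evaluate at each i in [0,8]:
  i=0: ✓ (rhs at j=0)
  i=1: ✓ (rhs at j=1)
  i=2: ✗ (no rhs in [2,3])
  i=3: ✗ (lhs fails at k=3 before rhs at j=4)
  i=4: ✓ (rhs at j=4)
  i=5: ✓ (rhs at j=5)
  i=6: ✗ (lhs fails at k=6 before rhs at j=7)
  i=7: ✓ (rhs at j=7)
  i=8: ✗ (no rhs in [8,9])

0, 1, 4, 5, 7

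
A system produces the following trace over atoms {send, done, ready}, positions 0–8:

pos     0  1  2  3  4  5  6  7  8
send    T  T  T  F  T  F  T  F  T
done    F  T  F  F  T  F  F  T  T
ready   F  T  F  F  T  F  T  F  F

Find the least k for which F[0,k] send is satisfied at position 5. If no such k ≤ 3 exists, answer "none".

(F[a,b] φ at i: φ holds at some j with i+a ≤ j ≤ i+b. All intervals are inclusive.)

Scan j = 5,6,… for send:
  j=5: fails
  j=6: holds
First hit at j=6, so smallest k = 6-5 = 1.

1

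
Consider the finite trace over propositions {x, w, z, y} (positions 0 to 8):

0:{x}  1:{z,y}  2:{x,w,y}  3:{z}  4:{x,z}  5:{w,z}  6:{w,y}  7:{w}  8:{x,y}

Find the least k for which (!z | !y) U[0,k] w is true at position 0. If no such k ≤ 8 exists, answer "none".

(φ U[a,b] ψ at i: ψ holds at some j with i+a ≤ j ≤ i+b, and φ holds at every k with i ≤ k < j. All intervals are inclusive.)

Need earliest j ≥ 0 with w, and (!z | !y) at every k in [0,j-1].
  j=0: rhs fails.
  j=1: rhs fails.
  j=2: rhs holds but lhs fails at k=1.
  j=3: rhs fails.
  j=4: rhs fails.
  j=5: rhs holds but lhs fails at k=1.
  j=6: rhs holds but lhs fails at k=1.
  j=7: rhs holds but lhs fails at k=1.
  j=8: rhs fails.
No witness within the range → none.

none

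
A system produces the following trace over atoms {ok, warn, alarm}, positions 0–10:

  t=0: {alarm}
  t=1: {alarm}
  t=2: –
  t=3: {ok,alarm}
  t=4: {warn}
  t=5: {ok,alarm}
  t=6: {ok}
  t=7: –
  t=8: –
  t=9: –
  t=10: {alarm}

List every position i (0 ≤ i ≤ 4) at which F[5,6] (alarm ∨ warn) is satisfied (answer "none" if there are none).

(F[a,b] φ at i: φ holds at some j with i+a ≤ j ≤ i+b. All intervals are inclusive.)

Evaluate at each i in [0,4]:
  i=0: ✓ (witness j=5)
  i=1: ✗ (none in [6,7])
  i=2: ✗ (none in [7,8])
  i=3: ✗ (none in [8,9])
  i=4: ✓ (witness j=10)

0, 4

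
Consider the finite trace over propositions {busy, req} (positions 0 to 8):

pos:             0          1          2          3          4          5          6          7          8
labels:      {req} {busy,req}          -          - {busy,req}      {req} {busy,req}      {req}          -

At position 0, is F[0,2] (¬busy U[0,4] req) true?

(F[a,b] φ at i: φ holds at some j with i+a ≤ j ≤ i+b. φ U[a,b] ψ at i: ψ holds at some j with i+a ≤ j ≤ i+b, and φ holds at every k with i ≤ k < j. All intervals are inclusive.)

True

Check (¬busy U[0,4] req) at each j in [0,2]:
  j=0: holds
  j=1: holds
  j=2: holds
Found at j=0 → formula holds.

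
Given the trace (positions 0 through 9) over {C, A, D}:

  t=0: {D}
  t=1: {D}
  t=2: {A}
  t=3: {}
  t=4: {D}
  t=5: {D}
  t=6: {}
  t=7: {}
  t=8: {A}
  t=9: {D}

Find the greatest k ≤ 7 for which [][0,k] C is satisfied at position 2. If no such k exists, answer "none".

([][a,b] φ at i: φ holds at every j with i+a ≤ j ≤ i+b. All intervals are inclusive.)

C must hold from j=2 onward; find where it first fails.
  j=2: fails → no k works.

none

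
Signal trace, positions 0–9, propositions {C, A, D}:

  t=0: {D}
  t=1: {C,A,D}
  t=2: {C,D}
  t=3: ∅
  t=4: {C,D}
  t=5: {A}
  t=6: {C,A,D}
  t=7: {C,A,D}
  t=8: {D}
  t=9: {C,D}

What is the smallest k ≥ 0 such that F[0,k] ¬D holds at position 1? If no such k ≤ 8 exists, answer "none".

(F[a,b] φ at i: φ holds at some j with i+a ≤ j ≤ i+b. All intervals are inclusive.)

2

Scan j = 1,2,… for ¬D:
  j=1: fails
  j=2: fails
  j=3: holds
First hit at j=3, so smallest k = 3-1 = 2.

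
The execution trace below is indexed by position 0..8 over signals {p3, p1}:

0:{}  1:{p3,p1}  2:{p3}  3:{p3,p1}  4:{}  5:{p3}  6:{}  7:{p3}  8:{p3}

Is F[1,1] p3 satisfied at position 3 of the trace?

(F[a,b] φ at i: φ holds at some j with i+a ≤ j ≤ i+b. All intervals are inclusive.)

Check p3 at each j in [4,4]:
  j=4: false
No position in the window satisfies it → formula fails.

False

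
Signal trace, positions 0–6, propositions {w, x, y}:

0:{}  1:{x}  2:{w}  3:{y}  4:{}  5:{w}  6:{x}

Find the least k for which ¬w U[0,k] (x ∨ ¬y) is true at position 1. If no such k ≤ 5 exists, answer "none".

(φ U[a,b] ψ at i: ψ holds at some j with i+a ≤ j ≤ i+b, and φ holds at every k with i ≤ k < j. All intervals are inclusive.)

0

Need earliest j ≥ 1 with (x ∨ ¬y), and ¬w at every k in [1,j-1].
  j=1: rhs holds (empty prefix). k = 0.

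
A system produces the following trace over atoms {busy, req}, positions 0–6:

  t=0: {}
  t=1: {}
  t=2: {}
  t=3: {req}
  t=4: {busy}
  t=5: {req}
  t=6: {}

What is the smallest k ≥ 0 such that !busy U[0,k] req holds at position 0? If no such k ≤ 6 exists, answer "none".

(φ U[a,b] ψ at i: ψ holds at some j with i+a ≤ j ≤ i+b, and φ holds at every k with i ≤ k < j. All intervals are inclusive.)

Need earliest j ≥ 0 with req, and !busy at every k in [0,j-1].
  j=0: rhs fails.
  j=1: rhs fails.
  j=2: rhs fails.
  j=3: rhs holds; lhs holds on [0,2]. k = 3.

3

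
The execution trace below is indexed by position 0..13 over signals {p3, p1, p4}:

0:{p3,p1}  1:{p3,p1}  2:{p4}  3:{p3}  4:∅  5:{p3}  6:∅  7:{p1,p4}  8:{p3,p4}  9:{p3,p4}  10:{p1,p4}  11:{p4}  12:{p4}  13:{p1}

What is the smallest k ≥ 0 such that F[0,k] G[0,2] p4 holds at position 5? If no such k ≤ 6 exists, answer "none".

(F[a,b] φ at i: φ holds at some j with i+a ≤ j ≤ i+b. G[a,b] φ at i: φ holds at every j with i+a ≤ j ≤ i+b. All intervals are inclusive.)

Scan j = 5,6,… for G[0,2] p4:
  j=5: fails
  j=6: fails
  j=7: holds
First hit at j=7, so smallest k = 7-5 = 2.

2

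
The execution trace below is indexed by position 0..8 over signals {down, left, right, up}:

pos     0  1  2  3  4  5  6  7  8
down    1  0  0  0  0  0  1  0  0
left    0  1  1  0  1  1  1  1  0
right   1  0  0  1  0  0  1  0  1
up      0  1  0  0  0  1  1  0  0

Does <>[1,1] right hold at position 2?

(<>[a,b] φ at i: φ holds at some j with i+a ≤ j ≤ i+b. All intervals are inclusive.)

True

Check right at each j in [3,3]:
  j=3: true
Found at j=3 → formula holds.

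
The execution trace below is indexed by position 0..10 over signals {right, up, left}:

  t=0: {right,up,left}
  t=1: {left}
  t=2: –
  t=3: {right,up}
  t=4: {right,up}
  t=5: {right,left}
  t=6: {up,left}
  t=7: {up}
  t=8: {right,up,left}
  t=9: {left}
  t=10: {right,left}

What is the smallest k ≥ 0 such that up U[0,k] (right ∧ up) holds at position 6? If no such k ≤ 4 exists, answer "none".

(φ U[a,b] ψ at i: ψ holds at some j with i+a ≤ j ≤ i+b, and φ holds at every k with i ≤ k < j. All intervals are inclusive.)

Need earliest j ≥ 6 with (right ∧ up), and up at every k in [6,j-1].
  j=6: rhs fails.
  j=7: rhs fails.
  j=8: rhs holds; lhs holds on [6,7]. k = 2.

2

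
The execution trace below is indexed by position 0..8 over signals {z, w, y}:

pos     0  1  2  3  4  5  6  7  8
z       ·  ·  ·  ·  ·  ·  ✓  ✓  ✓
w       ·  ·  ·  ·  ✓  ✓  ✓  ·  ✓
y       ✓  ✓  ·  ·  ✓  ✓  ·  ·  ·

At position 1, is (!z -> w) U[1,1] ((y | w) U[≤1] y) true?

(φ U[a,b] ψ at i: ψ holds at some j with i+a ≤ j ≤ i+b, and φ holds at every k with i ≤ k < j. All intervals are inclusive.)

Need some j in [2,2] with ((y | w) U[≤1] y), and (!z -> w) at every k in [1,j-1].
  j=2: ((y | w) U[≤1] y) — fails.
No j in the window works → until fails.

False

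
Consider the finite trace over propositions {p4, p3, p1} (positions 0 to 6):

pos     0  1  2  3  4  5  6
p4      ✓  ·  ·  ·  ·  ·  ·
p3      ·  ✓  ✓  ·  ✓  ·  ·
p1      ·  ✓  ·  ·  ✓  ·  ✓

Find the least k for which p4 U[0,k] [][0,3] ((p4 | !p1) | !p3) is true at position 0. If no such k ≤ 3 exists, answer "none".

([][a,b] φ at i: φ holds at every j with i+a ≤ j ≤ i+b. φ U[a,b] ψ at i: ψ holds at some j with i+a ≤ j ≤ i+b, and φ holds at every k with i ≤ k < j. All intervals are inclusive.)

none

Need earliest j ≥ 0 with [][0,3] ((p4 | !p1) | !p3), and p4 at every k in [0,j-1].
  j=0: rhs fails.
  j=1: rhs fails.
  j=2: rhs fails.
  j=3: rhs fails.
No witness within the range → none.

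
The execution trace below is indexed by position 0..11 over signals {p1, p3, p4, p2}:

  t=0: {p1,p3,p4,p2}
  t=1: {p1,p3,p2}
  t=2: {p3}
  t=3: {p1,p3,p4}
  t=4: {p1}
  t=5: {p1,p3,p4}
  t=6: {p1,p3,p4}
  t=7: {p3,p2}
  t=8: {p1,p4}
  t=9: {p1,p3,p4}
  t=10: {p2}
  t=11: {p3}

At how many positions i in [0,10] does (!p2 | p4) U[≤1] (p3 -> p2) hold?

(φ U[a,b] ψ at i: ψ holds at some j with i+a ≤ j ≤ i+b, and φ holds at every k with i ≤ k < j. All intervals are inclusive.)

9

Evaluate at each i in [0,10]:
  i=0: ✓ (rhs at j=0)
  i=1: ✓ (rhs at j=1)
  i=2: ✗ (no rhs in [2,3])
  i=3: ✓ (rhs at j=4; lhs holds on [3,3])
  i=4: ✓ (rhs at j=4)
  i=5: ✗ (no rhs in [5,6])
  i=6: ✓ (rhs at j=7; lhs holds on [6,6])
  i=7: ✓ (rhs at j=7)
  i=8: ✓ (rhs at j=8)
  i=9: ✓ (rhs at j=10; lhs holds on [9,9])
  i=10: ✓ (rhs at j=10)
Positions where it holds: {0, 1, 3, 4, 6, 7, 8, 9, 10} → 9.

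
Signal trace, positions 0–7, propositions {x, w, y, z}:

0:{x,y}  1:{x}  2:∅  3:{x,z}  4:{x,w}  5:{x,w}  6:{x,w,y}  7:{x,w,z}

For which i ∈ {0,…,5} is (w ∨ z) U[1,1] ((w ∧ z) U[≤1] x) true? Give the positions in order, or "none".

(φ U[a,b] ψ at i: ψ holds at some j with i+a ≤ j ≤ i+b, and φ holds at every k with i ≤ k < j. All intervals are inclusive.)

3, 4, 5

Evaluate at each i in [0,5]:
  i=0: ✗ (lhs fails at k=0 before rhs at j=1)
  i=1: ✗ (no rhs in [2,2])
  i=2: ✗ (lhs fails at k=2 before rhs at j=3)
  i=3: ✓ (rhs at j=4; lhs holds on [3,3])
  i=4: ✓ (rhs at j=5; lhs holds on [4,4])
  i=5: ✓ (rhs at j=6; lhs holds on [5,5])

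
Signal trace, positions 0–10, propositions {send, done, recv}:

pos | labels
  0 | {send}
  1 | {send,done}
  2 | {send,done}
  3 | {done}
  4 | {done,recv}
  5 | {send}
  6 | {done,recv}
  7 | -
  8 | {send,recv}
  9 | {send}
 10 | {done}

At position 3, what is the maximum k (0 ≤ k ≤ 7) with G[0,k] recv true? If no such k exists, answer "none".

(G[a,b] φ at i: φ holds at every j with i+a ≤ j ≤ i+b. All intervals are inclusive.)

none

recv must hold from j=3 onward; find where it first fails.
  j=3: fails → no k works.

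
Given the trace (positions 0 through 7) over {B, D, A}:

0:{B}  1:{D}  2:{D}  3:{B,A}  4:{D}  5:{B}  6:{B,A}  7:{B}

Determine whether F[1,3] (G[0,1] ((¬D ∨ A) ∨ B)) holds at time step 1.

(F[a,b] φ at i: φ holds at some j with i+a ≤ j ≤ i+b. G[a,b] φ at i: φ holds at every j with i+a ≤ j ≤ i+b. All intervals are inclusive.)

Check G[0,1] ((¬D ∨ A) ∨ B) at each j in [2,4]:
  j=2: fails at 2
  j=3: fails at 4
  j=4: fails at 4
No position in the window satisfies it → formula fails.

No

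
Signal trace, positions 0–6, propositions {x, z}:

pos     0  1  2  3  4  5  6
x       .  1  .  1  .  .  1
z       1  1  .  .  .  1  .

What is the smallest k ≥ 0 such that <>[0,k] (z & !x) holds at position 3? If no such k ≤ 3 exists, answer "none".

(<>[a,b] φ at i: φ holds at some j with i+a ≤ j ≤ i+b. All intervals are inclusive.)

Scan j = 3,4,… for (z & !x):
  j=3: fails
  j=4: fails
  j=5: holds
First hit at j=5, so smallest k = 5-3 = 2.

2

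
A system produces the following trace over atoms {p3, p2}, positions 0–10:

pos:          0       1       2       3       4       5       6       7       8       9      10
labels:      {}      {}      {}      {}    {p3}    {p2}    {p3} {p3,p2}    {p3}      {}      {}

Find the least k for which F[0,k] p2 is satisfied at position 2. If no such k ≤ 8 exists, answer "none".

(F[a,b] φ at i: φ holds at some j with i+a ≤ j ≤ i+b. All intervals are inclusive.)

Scan j = 2,3,… for p2:
  j=2: fails
  j=3: fails
  j=4: fails
  j=5: holds
First hit at j=5, so smallest k = 5-2 = 3.

3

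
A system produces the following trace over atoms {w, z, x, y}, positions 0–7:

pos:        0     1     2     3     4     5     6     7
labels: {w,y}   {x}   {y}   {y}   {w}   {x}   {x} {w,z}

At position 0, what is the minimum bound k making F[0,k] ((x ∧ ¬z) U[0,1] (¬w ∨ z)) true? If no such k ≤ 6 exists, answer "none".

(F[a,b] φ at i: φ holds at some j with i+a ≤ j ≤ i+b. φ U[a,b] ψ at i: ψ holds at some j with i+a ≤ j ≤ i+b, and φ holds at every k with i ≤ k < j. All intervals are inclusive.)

1

Scan j = 0,1,… for ((x ∧ ¬z) U[0,1] (¬w ∨ z)):
  j=0: fails
  j=1: holds
First hit at j=1, so smallest k = 1-0 = 1.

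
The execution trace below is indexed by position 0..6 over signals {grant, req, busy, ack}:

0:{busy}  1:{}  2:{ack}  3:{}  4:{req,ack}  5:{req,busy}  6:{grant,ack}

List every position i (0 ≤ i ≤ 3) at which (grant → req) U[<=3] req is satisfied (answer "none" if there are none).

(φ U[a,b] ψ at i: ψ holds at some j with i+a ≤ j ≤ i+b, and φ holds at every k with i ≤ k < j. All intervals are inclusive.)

1, 2, 3

Evaluate at each i in [0,3]:
  i=0: ✗ (no rhs in [0,3])
  i=1: ✓ (rhs at j=4; lhs holds on [1,3])
  i=2: ✓ (rhs at j=4; lhs holds on [2,3])
  i=3: ✓ (rhs at j=4; lhs holds on [3,3])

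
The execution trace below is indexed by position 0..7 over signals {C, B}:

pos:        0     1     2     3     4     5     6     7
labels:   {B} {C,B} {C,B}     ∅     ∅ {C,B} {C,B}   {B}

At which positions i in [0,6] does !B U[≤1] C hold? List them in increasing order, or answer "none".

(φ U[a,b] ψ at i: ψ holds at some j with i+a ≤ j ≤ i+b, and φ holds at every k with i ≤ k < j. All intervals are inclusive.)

Evaluate at each i in [0,6]:
  i=0: ✗ (lhs fails at k=0 before rhs at j=1)
  i=1: ✓ (rhs at j=1)
  i=2: ✓ (rhs at j=2)
  i=3: ✗ (no rhs in [3,4])
  i=4: ✓ (rhs at j=5; lhs holds on [4,4])
  i=5: ✓ (rhs at j=5)
  i=6: ✓ (rhs at j=6)

1, 2, 4, 5, 6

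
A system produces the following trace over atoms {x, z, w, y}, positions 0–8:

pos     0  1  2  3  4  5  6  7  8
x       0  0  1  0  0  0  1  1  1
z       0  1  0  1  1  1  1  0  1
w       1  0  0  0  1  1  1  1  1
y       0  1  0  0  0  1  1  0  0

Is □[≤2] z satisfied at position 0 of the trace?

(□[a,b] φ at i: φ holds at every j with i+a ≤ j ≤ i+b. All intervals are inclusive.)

Does not hold

Check z at every j in [0,2]:
  j=0: false
  j=1: true
  j=2: false
Fails at j=0 → formula fails.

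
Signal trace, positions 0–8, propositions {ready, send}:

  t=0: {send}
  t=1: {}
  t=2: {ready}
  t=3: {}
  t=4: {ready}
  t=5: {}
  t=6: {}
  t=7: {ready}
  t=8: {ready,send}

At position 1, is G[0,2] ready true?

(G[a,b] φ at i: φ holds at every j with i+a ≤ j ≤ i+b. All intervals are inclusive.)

Check ready at every j in [1,3]:
  j=1: false
  j=2: true
  j=3: false
Fails at j=1 → formula fails.

Does not hold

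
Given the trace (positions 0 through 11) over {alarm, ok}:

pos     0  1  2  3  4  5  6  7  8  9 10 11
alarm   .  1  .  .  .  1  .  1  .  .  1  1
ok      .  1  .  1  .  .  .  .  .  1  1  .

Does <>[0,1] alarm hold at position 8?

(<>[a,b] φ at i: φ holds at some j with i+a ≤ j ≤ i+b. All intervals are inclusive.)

Check alarm at each j in [8,9]:
  j=8: false
  j=9: false
No position in the window satisfies it → formula fails.

Does not hold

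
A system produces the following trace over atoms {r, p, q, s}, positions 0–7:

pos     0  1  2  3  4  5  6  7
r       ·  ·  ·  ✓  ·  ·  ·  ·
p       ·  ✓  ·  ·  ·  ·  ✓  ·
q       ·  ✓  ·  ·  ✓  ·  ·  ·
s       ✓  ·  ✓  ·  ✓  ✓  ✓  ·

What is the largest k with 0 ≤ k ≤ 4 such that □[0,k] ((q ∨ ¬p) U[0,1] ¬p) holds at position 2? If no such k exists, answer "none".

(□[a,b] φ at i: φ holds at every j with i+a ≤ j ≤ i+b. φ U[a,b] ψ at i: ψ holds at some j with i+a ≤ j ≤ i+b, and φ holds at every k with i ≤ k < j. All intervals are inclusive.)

((q ∨ ¬p) U[0,1] ¬p) must hold from j=2 onward; find where it first fails.
  j=2: holds
  j=3: holds
  j=4: holds
  j=5: holds
  j=6: fails
Holds on [2,5], so largest k = 3.

3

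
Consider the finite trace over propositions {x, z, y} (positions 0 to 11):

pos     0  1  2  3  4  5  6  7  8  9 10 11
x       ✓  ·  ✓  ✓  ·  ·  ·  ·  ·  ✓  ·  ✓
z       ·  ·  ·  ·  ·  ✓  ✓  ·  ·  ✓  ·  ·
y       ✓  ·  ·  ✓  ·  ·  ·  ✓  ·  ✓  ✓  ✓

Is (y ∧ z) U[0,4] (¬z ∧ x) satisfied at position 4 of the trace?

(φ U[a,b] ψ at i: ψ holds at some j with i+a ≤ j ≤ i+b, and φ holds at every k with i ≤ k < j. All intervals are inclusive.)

False

Need some j in [4,8] with (¬z ∧ x), and (y ∧ z) at every k in [4,j-1].
  j=4: (¬z ∧ x) false.
  j=5: (¬z ∧ x) false.
  j=6: (¬z ∧ x) false.
  j=7: (¬z ∧ x) false.
  j=8: (¬z ∧ x) false.
No j in the window works → until fails.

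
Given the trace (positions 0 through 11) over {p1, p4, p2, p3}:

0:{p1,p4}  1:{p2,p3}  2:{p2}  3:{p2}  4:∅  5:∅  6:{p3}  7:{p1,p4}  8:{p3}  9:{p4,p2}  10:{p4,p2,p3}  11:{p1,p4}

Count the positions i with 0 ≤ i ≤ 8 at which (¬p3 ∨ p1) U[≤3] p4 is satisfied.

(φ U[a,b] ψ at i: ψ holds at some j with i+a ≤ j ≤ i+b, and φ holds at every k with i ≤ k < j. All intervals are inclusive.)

2

Evaluate at each i in [0,8]:
  i=0: ✓ (rhs at j=0)
  i=1: ✗ (no rhs in [1,4])
  i=2: ✗ (no rhs in [2,5])
  i=3: ✗ (no rhs in [3,6])
  i=4: ✗ (lhs fails at k=6 before rhs at j=7)
  i=5: ✗ (lhs fails at k=6 before rhs at j=7)
  i=6: ✗ (lhs fails at k=6 before rhs at j=7)
  i=7: ✓ (rhs at j=7)
  i=8: ✗ (lhs fails at k=8 before rhs at j=9)
Positions where it holds: {0, 7} → 2.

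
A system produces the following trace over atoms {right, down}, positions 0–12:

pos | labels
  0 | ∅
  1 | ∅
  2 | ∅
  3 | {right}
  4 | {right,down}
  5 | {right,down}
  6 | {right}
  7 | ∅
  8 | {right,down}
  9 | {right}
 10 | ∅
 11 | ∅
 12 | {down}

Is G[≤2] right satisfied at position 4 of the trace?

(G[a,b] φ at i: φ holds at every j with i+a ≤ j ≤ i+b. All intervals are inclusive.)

Holds

Check right at every j in [4,6]:
  j=4: true
  j=5: true
  j=6: true
All positions satisfy it → formula holds.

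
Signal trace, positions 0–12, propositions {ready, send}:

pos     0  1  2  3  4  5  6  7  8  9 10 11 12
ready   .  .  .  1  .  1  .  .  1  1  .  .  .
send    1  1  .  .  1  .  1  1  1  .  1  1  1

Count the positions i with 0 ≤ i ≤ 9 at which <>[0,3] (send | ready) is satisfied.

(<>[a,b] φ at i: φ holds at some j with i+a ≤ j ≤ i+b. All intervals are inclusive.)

10

Evaluate at each i in [0,9]:
  i=0: ✓ (witness j=0)
  i=1: ✓ (witness j=1)
  i=2: ✓ (witness j=3)
  i=3: ✓ (witness j=3)
  i=4: ✓ (witness j=4)
  i=5: ✓ (witness j=5)
  i=6: ✓ (witness j=6)
  i=7: ✓ (witness j=7)
  i=8: ✓ (witness j=8)
  i=9: ✓ (witness j=9)
Positions where it holds: {0, 1, 2, 3, 4, 5, 6, 7, 8, 9} → 10.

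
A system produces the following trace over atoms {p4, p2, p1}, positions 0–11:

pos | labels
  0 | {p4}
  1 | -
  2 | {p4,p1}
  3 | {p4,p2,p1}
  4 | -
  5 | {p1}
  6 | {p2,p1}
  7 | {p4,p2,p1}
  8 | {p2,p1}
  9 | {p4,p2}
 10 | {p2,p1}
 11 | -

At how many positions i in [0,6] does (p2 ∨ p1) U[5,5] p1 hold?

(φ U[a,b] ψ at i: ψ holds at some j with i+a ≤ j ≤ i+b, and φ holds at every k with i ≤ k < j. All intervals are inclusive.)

1

Evaluate at each i in [0,6]:
  i=0: ✗ (lhs fails at k=0 before rhs at j=5)
  i=1: ✗ (lhs fails at k=1 before rhs at j=6)
  i=2: ✗ (lhs fails at k=4 before rhs at j=7)
  i=3: ✗ (lhs fails at k=4 before rhs at j=8)
  i=4: ✗ (no rhs in [9,9])
  i=5: ✓ (rhs at j=10; lhs holds on [5,9])
  i=6: ✗ (no rhs in [11,11])
Positions where it holds: {5} → 1.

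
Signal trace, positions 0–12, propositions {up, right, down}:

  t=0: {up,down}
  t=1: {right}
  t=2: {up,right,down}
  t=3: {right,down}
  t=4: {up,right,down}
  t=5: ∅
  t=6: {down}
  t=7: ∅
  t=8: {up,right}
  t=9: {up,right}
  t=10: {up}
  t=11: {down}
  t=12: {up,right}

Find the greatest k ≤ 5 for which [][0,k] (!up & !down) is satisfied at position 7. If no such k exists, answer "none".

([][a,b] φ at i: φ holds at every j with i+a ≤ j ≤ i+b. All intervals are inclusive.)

0

(!up & !down) must hold from j=7 onward; find where it first fails.
  j=7: holds
  j=8: fails
Holds on [7,7], so largest k = 0.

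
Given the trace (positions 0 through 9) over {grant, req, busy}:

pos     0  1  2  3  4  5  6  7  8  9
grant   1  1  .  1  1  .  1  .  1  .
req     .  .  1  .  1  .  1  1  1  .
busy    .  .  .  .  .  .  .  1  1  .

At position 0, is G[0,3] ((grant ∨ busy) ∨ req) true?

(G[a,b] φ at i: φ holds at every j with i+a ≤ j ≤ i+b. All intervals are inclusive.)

Yes

Check ((grant ∨ busy) ∨ req) at every j in [0,3]:
  j=0: true
  j=1: true
  j=2: true
  j=3: true
All positions satisfy it → formula holds.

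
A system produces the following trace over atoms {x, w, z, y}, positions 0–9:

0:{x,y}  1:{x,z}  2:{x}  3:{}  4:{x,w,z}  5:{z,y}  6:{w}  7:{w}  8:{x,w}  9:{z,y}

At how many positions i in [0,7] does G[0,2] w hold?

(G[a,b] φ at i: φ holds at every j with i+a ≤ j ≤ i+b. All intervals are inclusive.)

1

Evaluate at each i in [0,7]:
  i=0: ✗ (fails at j=0)
  i=1: ✗ (fails at j=1)
  i=2: ✗ (fails at j=2)
  i=3: ✗ (fails at j=3)
  i=4: ✗ (fails at j=5)
  i=5: ✗ (fails at j=5)
  i=6: ✓ (all of [6,8])
  i=7: ✗ (fails at j=9)
Positions where it holds: {6} → 1.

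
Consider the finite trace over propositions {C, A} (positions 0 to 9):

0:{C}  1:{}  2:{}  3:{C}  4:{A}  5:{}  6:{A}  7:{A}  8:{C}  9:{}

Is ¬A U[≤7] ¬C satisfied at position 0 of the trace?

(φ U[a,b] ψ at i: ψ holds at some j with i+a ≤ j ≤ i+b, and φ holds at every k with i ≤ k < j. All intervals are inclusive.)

Need some j in [0,7] with ¬C, and ¬A at every k in [0,j-1].
  j=0: ¬C false.
  j=1: ¬C holds; ¬A holds at every k in [0,0] → satisfied.

Yes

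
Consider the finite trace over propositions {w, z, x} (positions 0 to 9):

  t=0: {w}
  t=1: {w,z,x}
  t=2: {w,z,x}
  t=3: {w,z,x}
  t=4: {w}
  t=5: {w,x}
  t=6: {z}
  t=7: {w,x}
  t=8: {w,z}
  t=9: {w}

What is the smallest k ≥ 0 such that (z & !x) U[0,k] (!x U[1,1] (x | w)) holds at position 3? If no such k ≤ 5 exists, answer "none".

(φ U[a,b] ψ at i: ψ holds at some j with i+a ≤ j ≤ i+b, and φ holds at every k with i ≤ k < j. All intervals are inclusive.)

Need earliest j ≥ 3 with (!x U[1,1] (x | w)), and (z & !x) at every k in [3,j-1].
  j=3: rhs fails.
  j=4: rhs holds but lhs fails at k=3.
  j=5: rhs fails.
  j=6: rhs holds but lhs fails at k=3.
  j=7: rhs fails.
  j=8: rhs holds but lhs fails at k=3.
No witness within the range → none.

none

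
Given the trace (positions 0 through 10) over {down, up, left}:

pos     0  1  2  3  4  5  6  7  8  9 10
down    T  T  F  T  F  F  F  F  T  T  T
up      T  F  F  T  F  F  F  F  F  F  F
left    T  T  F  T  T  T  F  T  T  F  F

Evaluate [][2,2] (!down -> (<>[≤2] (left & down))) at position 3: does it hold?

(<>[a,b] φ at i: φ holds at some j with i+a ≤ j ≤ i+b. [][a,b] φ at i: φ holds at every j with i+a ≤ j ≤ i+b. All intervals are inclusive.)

Does not hold

Check (!down -> (<>[≤2] (left & down))) at every j in [5,5]:
  j=5: antecedent true; consequent fails (none in [5,7]) → ✗
Fails at j=5 → formula fails.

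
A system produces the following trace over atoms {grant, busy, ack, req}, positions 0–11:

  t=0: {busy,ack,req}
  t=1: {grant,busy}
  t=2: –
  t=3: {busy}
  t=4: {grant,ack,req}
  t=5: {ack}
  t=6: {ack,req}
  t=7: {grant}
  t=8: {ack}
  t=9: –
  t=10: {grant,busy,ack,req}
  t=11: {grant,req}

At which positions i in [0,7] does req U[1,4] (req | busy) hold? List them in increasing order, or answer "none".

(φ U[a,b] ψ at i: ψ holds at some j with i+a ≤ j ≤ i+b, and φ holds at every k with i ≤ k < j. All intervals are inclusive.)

Evaluate at each i in [0,7]:
  i=0: ✓ (rhs at j=1; lhs holds on [0,0])
  i=1: ✗ (lhs fails at k=1 before rhs at j=3)
  i=2: ✗ (lhs fails at k=2 before rhs at j=3)
  i=3: ✗ (lhs fails at k=3 before rhs at j=4)
  i=4: ✗ (lhs fails at k=5 before rhs at j=6)
  i=5: ✗ (lhs fails at k=5 before rhs at j=6)
  i=6: ✗ (lhs fails at k=7 before rhs at j=10)
  i=7: ✗ (lhs fails at k=7 before rhs at j=10)

0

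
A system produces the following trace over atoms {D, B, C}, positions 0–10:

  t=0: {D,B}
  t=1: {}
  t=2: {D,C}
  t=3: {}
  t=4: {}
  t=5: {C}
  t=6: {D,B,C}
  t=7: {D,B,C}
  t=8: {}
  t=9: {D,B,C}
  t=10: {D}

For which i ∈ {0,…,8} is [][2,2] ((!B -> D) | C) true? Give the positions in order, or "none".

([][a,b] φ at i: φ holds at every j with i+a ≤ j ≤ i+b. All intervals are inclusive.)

Evaluate at each i in [0,8]:
  i=0: ✓ (all of [2,2])
  i=1: ✗ (fails at j=3)
  i=2: ✗ (fails at j=4)
  i=3: ✓ (all of [5,5])
  i=4: ✓ (all of [6,6])
  i=5: ✓ (all of [7,7])
  i=6: ✗ (fails at j=8)
  i=7: ✓ (all of [9,9])
  i=8: ✓ (all of [10,10])

0, 3, 4, 5, 7, 8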